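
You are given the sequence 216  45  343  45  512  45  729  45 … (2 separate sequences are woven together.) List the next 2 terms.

1000, 45

Positions 1, 3, 5, … form one subsequence and positions 2, 4, 6, … form another.
Subsequence A = 216, 343, 512, 729: perfect cubes starting at 6³.
Subsequence B = 45, 45, 45, 45: constant 45.
Position 9 falls in subsequence A as its term 5, giving 1000.
Term 10 comes from subsequence B (its 5th entry): 45.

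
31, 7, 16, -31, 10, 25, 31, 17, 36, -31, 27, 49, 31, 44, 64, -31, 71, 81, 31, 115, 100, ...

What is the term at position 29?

Read the sequence 3 terms at a time; column i is its own pattern.
Stream A: 31, -31, 31, -31, 31, -31, 31 — alternating ±31.
Stream B: 7, 10, 17, 27, 44, 71, 115 — a Fibonacci-like recurrence a_n = a_{n-1} + a_{n-2}.
Stream C: 16, 25, 36, 49, 64, 81, 100 — consecutive squares n² from n = 4.
Position 29 → stream B, term 10 = 487.

487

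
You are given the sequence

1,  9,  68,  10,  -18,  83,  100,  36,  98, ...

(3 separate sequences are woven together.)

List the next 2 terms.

1000, -72

Taking every 3rd term gives 3 separate tracks.
Subsequence A = 1, 10, 100: powers 10^0, 10^1, 10^2, ….
Subsequence B = 9, -18, 36: geometric with ratio -2.
Subsequence C = 68, 83, 98: adding 15 each time.
Position 10 → subsequence A, term 4 = 1000.
Position 11 → subsequence B, term 4 = -72.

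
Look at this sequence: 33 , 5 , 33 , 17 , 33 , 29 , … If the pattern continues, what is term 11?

Split by position mod 2 into 2 tracks.
Stream A is 33, 33, 33, which is constant 33.
Stream B is 5, 17, 29, which is linear: a_n = -7 + 12·n.
Term 11 comes from stream A (its 6th entry): 33.

33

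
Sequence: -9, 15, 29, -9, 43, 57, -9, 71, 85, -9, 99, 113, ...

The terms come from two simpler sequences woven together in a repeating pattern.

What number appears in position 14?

127

Positions follow the repeating pattern ABB; grouping by letter gives 2 tracks.
Track A = -9, -9, -9, -9: always -9.
Track B = 15, 29, 43, 57, 71, 85, 99, 113: adding 14 each time.
Position 14 falls in track B as its term 9, giving 127.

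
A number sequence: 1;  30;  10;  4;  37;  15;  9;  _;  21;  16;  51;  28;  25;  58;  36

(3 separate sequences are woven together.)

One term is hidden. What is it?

Split by position mod 3 into 3 tracks.
Stream A is 1, 4, 9, 16, 25, which is perfect squares starting at 1².
Stream B is 30, 37, ?, 51, 58, which is arithmetic with common difference +7.
Stream C is 10, 15, 21, 28, 36, which is triangular numbers starting at T_4.
So the missing entry in stream B is 44.

44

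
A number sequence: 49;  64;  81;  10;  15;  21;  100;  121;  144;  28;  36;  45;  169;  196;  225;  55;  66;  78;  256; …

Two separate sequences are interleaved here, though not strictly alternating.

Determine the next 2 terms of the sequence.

289, 324

Positions follow the repeating pattern AAABBB; grouping by letter gives 2 tracks.
Stream A: 49, 64, 81, 100, 121, 144, 169, 196, 225, 256 — the squares 7², 8², 9², ….
Stream B: 10, 15, 21, 28, 36, 45, 55, 66, 78 — triangular numbers n(n+1)/2 for n = 4, 5, ….
The 20th slot belongs to stream A; its 11th term is 289.
Term 21 comes from stream A (its 12th entry): 324.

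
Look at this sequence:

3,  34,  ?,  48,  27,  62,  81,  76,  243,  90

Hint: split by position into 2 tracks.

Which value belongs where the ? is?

Positions 1, 3, 5, … form one subsequence and positions 2, 4, 6, … form another.
Stream A: 3, ?, 27, 81, 243 (powers 3^1, 3^2, 3^3, …).
Stream B: 34, 48, 62, 76, 90 (arithmetic with common difference +14).
Stream A's pattern makes the blank 9.

9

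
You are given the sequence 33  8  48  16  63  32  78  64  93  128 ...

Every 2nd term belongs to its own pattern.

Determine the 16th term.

1024

Positions 1, 3, 5, … form one subsequence and positions 2, 4, 6, … form another.
Track A = 33, 48, 63, 78, 93: adding 15 each time.
Track B = 8, 16, 32, 64, 128: powers of 2.
Position 16 → track B, term 8 = 1024.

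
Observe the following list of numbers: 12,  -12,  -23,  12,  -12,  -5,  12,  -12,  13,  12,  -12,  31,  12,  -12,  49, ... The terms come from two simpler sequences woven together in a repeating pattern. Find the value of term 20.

-12

Positions follow the repeating pattern AAB; grouping by letter gives 2 tracks.
Stream A: 12, -12, 12, -12, 12, -12, 12, -12, 12, -12 (the oscillation 12·(−1)^(n+1)).
Stream B: -23, -5, 13, 31, 49 (adding 18 each time).
The 20th slot belongs to stream A; its 14th term is -12.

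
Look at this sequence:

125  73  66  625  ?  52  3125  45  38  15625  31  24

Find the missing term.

59

The slot pattern repeats as ABB (period 3), so there are 2 interleaved tracks.
Subsequence A: 125, 625, 3125, 15625. Successive powers of 5.
Subsequence B: 73, 66, ?, 52, 45, 38, 31, 24. Arithmetic, step −7.
Subsequence B's pattern makes the blank 59.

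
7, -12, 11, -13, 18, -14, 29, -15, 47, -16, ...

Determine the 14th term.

-18

Split by position mod 2 into 2 tracks.
Stream A: 7, 11, 18, 29, 47. Fibonacci-style (each term is the sum of the two before it).
Stream B: -12, -13, -14, -15, -16. Linear: a_n = -11 − n.
Position 14 → stream B, term 7 = -18.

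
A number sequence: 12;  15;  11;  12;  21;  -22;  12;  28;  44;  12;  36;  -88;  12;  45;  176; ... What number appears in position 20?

Read the sequence 3 terms at a time; column i is its own pattern.
Track A is 12, 12, 12, 12, 12, which is always 12.
Track B is 15, 21, 28, 36, 45, which is the triangular numbers T_5, T_6, ….
Track C is 11, -22, 44, -88, 176, which is a geometric progression (common ratio -2).
Position 20 → track B, term 7 = 66.

66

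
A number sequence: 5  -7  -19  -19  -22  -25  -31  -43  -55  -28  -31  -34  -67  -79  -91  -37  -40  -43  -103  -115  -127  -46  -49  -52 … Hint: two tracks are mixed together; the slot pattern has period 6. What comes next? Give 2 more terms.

The slot pattern repeats as AAABBB (period 6), so there are 2 interleaved tracks.
Subsequence A = 5, -7, -19, -31, -43, -55, -67, -79, -91, -103, -115, -127: arithmetic, step −12.
Subsequence B = -19, -22, -25, -28, -31, -34, -37, -40, -43, -46, -49, -52: arithmetic with common difference −3.
Position 25 → subsequence A, term 13 = -139.
The 26th slot belongs to subsequence A; its 14th term is -151.

-139, -151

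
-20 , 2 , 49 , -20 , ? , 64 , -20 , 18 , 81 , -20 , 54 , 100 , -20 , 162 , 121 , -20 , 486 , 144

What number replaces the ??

The terms cycle through 3 interleaved subsequences.
Track A is -20, -20, -20, -20, -20, -20, which is the constant sequence -20.
Track B is 2, ?, 18, 54, 162, 486, which is a geometric progression (common ratio 3).
Track C is 49, 64, 81, 100, 121, 144, which is perfect squares starting at 7².
Track B's pattern makes the blank 6.

6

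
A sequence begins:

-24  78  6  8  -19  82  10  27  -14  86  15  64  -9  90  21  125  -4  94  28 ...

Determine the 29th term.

11

Taking every 4th term gives 4 separate tracks.
Track A: -24, -19, -14, -9, -4 — linear: a_n = -29 + 5·n.
Track B: 78, 82, 86, 90, 94 — arithmetic, step +4.
Track C: 6, 10, 15, 21, 28 — triangular numbers starting at T_3.
Track D: 8, 27, 64, 125 — consecutive cubes n³ from n = 2.
Position 29 falls in track A as its term 8, giving 11.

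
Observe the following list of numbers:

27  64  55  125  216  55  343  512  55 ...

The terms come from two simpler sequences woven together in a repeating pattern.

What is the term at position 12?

Reading positions in blocks of 3 reveals the pattern AAB — 2 tracks woven together.
Track A = 27, 64, 125, 216, 343, 512: the cubes 3³, 4³, 5³, ….
Track B = 55, 55, 55: the constant sequence 55.
The 12th slot belongs to track B; its 4th term is 55.

55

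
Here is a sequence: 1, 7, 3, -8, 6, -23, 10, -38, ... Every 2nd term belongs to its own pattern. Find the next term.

The terms cycle through 2 interleaved subsequences.
Track A: 1, 3, 6, 10 (the triangular numbers T_1, T_2, …).
Track B: 7, -8, -23, -38 (subtracting 15 each time).
Position 9 falls in track A as its term 5, giving 15.

15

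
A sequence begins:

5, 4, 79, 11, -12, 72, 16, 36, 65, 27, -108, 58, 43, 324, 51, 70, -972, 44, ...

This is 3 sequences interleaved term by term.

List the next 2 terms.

Split by position mod 3: positions 1, 4, 7, … form one track, and each other residue class forms its own.
Track A is 5, 11, 16, 27, 43, 70, which is a Fibonacci-like recurrence a_n = a_{n-1} + a_{n-2}.
Track B is 4, -12, 36, -108, 324, -972, which is geometric, ×-3 each step.
Track C is 79, 72, 65, 58, 51, 44, which is arithmetic with common difference −7.
Position 19 → track A, term 7 = 113.
Position 20 → track B, term 7 = 2916.

113, 2916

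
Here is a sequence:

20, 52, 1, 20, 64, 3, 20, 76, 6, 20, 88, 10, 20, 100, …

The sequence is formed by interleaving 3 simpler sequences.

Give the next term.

15

The terms cycle through 3 interleaved subsequences.
Track A is 20, 20, 20, 20, 20, which is always 20.
Track B is 52, 64, 76, 88, 100, which is linear: a_n = 40 + 12·n.
Track C is 1, 3, 6, 10, which is triangular numbers n(n+1)/2 for n = 1, 2, ….
The 15th slot belongs to track C; its 5th term is 15.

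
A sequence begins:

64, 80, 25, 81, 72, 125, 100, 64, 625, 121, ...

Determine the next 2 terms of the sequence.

56, 3125

Taking every 3rd term gives 3 separate tracks.
Subsequence A = 64, 81, 100, 121: consecutive squares n² from n = 8.
Subsequence B = 80, 72, 64: subtracting 8 each time.
Subsequence C = 25, 125, 625: successive powers of 5.
The 11th slot belongs to subsequence B; its 4th term is 56.
The 12th slot belongs to subsequence C; its 4th term is 3125.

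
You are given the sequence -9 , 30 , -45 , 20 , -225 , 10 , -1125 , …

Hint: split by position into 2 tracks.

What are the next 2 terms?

Odd-indexed and even-indexed terms follow separate rules.
Track A: -9, -45, -225, -1125 — geometric, ×5 each step.
Track B: 30, 20, 10 — arithmetic, step −10.
Position 8 → track B, term 4 = 0.
Position 9 falls in track A as its term 5, giving -5625.

0, -5625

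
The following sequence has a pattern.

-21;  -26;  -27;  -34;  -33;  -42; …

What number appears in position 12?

Positions 1, 3, 5, … form one subsequence and positions 2, 4, 6, … form another.
Track A: -21, -27, -33 — arithmetic with common difference −6.
Track B: -26, -34, -42 — arithmetic, step −8.
Term 12 comes from track B (its 6th entry): -66.

-66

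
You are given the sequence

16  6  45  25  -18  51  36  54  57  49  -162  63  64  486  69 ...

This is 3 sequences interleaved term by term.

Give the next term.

Split by position mod 3 into 3 tracks.
Stream A: 16, 25, 36, 49, 64 (the squares 4², 5², 6², …).
Stream B: 6, -18, 54, -162, 486 (a geometric progression (common ratio -3)).
Stream C: 45, 51, 57, 63, 69 (arithmetic, step +6).
Position 16 → stream A, term 6 = 81.

81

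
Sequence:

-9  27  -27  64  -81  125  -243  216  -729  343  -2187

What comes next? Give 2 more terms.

512, -6561

Taking every 2nd term gives 2 separate tracks.
Stream A = -9, -27, -81, -243, -729, -2187: a geometric progression (common ratio 3).
Stream B = 27, 64, 125, 216, 343: the cubes 3³, 4³, 5³, ….
The 12th slot belongs to stream B; its 6th term is 512.
Position 13 → stream A, term 7 = -6561.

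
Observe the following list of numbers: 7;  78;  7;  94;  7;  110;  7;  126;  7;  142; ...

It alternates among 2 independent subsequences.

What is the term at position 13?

Split by position mod 2 into 2 tracks.
Track A = 7, 7, 7, 7, 7: constant 7.
Track B = 78, 94, 110, 126, 142: arithmetic, step +16.
Term 13 comes from track A (its 7th entry): 7.

7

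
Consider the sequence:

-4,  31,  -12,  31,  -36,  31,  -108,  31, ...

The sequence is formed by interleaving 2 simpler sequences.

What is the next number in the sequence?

Split by position mod 2 into 2 tracks.
Stream A: -4, -12, -36, -108. Multiplying by 3 each time.
Stream B: 31, 31, 31, 31. The constant sequence 31.
Term 9 comes from stream A (its 5th entry): -324.

-324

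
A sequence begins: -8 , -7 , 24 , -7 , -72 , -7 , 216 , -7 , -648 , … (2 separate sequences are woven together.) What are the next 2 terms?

-7, 1944

Odd-indexed and even-indexed terms follow separate rules.
Track A: -8, 24, -72, 216, -648. A geometric progression (common ratio -3).
Track B: -7, -7, -7, -7. Constant -7.
Position 10 falls in track B as its term 5, giving -7.
Term 11 comes from track A (its 6th entry): 1944.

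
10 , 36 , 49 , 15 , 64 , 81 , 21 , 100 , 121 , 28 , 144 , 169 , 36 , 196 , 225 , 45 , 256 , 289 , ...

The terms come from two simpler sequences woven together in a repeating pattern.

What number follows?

Reading positions in blocks of 3 reveals the pattern ABB — 2 tracks woven together.
Stream A = 10, 15, 21, 28, 36, 45: the triangular numbers T_4, T_5, ….
Stream B = 36, 49, 64, 81, 100, 121, 144, 169, 196, 225, 256, 289: the squares 6², 7², 8², ….
Position 19 falls in stream A as its term 7, giving 55.

55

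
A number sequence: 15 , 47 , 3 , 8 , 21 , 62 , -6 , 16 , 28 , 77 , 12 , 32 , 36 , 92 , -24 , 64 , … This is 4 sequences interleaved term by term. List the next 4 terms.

The terms cycle through 4 interleaved subsequences.
Stream A is 15, 21, 28, 36, which is the triangular numbers T_5, T_6, ….
Stream B is 47, 62, 77, 92, which is linear: a_n = 32 + 15·n.
Stream C is 3, -6, 12, -24, which is geometric with ratio -2.
Stream D is 8, 16, 32, 64, which is successive powers of 2.
Position 17 falls in stream A as its term 5, giving 45.
The 18th slot belongs to stream B; its 5th term is 107.
Position 19 → stream C, term 5 = 48.
Position 20 falls in stream D as its term 5, giving 128.

45, 107, 48, 128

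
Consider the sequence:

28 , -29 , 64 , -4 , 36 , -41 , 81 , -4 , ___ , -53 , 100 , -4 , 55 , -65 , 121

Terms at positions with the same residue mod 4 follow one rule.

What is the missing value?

45

Read the sequence 4 terms at a time; column i is its own pattern.
Track A: 28, 36, ?, 55 (triangular numbers n(n+1)/2 for n = 7, 8, …).
Track B: -29, -41, -53, -65 (linear: a_n = -17 − 12·n).
Track C: 64, 81, 100, 121 (the squares 8², 9², 10², …).
Track D: -4, -4, -4 (constant -4).
So the missing entry in track A is 45.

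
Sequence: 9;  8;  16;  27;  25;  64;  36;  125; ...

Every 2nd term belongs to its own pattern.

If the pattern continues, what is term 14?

512

Odd-indexed and even-indexed terms follow separate rules.
Subsequence A: 9, 16, 25, 36. Perfect squares starting at 3².
Subsequence B: 8, 27, 64, 125. Consecutive cubes n³ from n = 2.
Position 14 → subsequence B, term 7 = 512.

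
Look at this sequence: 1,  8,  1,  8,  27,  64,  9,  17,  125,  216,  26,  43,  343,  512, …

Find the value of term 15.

69

The slot pattern repeats as AABB (period 4), so there are 2 interleaved tracks.
Track A = 1, 8, 27, 64, 125, 216, 343, 512: perfect cubes starting at 1³.
Track B = 1, 8, 9, 17, 26, 43: each term equals the sum of the previous two.
The 15th slot belongs to track B; its 7th term is 69.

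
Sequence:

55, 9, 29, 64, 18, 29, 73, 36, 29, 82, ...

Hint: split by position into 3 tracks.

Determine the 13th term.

Read the sequence 3 terms at a time; column i is its own pattern.
Stream A: 55, 64, 73, 82. Linear: a_n = 46 + 9·n.
Stream B: 9, 18, 36. Geometric with ratio 2.
Stream C: 29, 29, 29. Constant 29.
Term 13 comes from stream A (its 5th entry): 91.

91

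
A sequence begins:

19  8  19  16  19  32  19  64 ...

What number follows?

Odd-indexed and even-indexed terms follow separate rules.
Track A: 19, 19, 19, 19 (constant 19).
Track B: 8, 16, 32, 64 (powers 2^3, 2^4, 2^5, …).
Position 9 falls in track A as its term 5, giving 19.

19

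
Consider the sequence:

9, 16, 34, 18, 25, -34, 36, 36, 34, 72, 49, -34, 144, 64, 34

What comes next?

288

Split by position mod 3: positions 1, 4, 7, … form one track, and each other residue class forms its own.
Stream A: 9, 18, 36, 72, 144. Geometric with ratio 2.
Stream B: 16, 25, 36, 49, 64. The squares 4², 5², 6², ….
Stream C: 34, -34, 34, -34, 34. The oscillation 34·(−1)^(n+1).
The 16th slot belongs to stream A; its 6th term is 288.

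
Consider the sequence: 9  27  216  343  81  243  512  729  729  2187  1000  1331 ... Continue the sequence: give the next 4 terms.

6561, 19683, 1728, 2197

Reading positions in blocks of 4 reveals the pattern AABB — 2 tracks woven together.
Track A = 9, 27, 81, 243, 729, 2187: powers 3^2, 3^3, 3^4, ….
Track B = 216, 343, 512, 729, 1000, 1331: consecutive cubes n³ from n = 6.
Term 13 comes from track A (its 7th entry): 6561.
Position 14 falls in track A as its term 8, giving 19683.
Position 15 falls in track B as its term 7, giving 1728.
Position 16 → track B, term 8 = 2197.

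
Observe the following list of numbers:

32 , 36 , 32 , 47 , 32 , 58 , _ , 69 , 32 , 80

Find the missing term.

32

The terms cycle through 2 interleaved subsequences.
Stream A = 32, 32, 32, ?, 32: always 32.
Stream B = 36, 47, 58, 69, 80: adding 11 each time.
The gap is stream A's term 4; the rule gives 32.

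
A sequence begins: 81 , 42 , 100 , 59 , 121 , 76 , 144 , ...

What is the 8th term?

Positions 1, 3, 5, … form one subsequence and positions 2, 4, 6, … form another.
Track A: 81, 100, 121, 144 — perfect squares starting at 9².
Track B: 42, 59, 76 — arithmetic, step +17.
Position 8 falls in track B as its term 4, giving 93.

93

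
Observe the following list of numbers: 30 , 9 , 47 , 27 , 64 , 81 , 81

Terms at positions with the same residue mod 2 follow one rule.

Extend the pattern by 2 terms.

243, 98

Taking every 2nd term gives 2 separate tracks.
Track A: 30, 47, 64, 81 — adding 17 each time.
Track B: 9, 27, 81 — powers of 3.
Position 8 → track B, term 4 = 243.
Position 9 → track A, term 5 = 98.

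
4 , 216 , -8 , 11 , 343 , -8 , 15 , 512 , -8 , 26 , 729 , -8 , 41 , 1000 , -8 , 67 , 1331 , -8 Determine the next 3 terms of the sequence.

The terms cycle through 3 interleaved subsequences.
Stream A: 4, 11, 15, 26, 41, 67 (a Fibonacci-like recurrence a_n = a_{n-1} + a_{n-2}).
Stream B: 216, 343, 512, 729, 1000, 1331 (consecutive cubes n³ from n = 6).
Stream C: -8, -8, -8, -8, -8, -8 (constant -8).
The 19th slot belongs to stream A; its 7th term is 108.
Position 20 → stream B, term 7 = 1728.
Position 21 → stream C, term 7 = -8.

108, 1728, -8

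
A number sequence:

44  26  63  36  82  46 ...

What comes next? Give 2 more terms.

Odd-indexed and even-indexed terms follow separate rules.
Track A = 44, 63, 82: linear: a_n = 25 + 19·n.
Track B = 26, 36, 46: arithmetic with common difference +10.
The 7th slot belongs to track A; its 4th term is 101.
Position 8 → track B, term 4 = 56.

101, 56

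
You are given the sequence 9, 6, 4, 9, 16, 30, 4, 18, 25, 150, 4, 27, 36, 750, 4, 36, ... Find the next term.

49

Split by position mod 4 into 4 tracks.
Track A: 9, 16, 25, 36. Perfect squares starting at 3².
Track B: 6, 30, 150, 750. Geometric, ×5 each step.
Track C: 4, 4, 4, 4. The constant sequence 4.
Track D: 9, 18, 27, 36. Linear: a_n = 9·n.
Term 17 comes from track A (its 5th entry): 49.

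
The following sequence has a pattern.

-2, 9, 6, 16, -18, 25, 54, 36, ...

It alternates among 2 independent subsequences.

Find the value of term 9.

-162

Odd-indexed and even-indexed terms follow separate rules.
Track A is -2, 6, -18, 54, which is a geometric progression (common ratio -3).
Track B is 9, 16, 25, 36, which is perfect squares starting at 3².
The 9th slot belongs to track A; its 5th term is -162.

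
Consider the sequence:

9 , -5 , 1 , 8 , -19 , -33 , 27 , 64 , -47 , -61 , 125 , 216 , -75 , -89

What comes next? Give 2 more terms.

343, 512

The slot pattern repeats as AABB (period 4), so there are 2 interleaved tracks.
Track A: 9, -5, -19, -33, -47, -61, -75, -89. Arithmetic with common difference −14.
Track B: 1, 8, 27, 64, 125, 216. The cubes 1³, 2³, 3³, ….
Term 15 comes from track B (its 7th entry): 343.
Position 16 falls in track B as its term 8, giving 512.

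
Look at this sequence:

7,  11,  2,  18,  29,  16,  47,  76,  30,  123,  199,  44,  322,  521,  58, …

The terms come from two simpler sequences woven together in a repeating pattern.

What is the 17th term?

The slot pattern repeats as AAB (period 3), so there are 2 interleaved tracks.
Stream A: 7, 11, 18, 29, 47, 76, 123, 199, 322, 521. Each term equals the sum of the previous two.
Stream B: 2, 16, 30, 44, 58. Arithmetic with common difference +14.
Position 17 falls in stream A as its term 12, giving 1364.

1364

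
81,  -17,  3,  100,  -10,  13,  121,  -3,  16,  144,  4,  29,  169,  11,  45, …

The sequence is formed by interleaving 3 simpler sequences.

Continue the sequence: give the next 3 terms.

Read the sequence 3 terms at a time; column i is its own pattern.
Subsequence A is 81, 100, 121, 144, 169, which is perfect squares starting at 9².
Subsequence B is -17, -10, -3, 4, 11, which is adding 7 each time.
Subsequence C is 3, 13, 16, 29, 45, which is a Fibonacci-like recurrence a_n = a_{n-1} + a_{n-2}.
Term 16 comes from subsequence A (its 6th entry): 196.
Position 17 → subsequence B, term 6 = 18.
The 18th slot belongs to subsequence C; its 6th term is 74.

196, 18, 74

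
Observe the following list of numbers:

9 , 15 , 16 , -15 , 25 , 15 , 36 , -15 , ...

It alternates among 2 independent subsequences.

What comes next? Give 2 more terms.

The terms cycle through 2 interleaved subsequences.
Stream A: 9, 16, 25, 36. Consecutive squares n² from n = 3.
Stream B: 15, -15, 15, -15. Oscillating between 15 and -15.
The 9th slot belongs to stream A; its 5th term is 49.
Position 10 falls in stream B as its term 5, giving 15.

49, 15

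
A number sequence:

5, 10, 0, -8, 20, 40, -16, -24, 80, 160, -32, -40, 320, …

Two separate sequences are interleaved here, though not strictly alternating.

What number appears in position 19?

-64

The slot pattern repeats as AABB (period 4), so there are 2 interleaved tracks.
Track A: 5, 10, 20, 40, 80, 160, 320 — a geometric progression (common ratio 2).
Track B: 0, -8, -16, -24, -32, -40 — arithmetic with common difference −8.
Term 19 comes from track B (its 9th entry): -64.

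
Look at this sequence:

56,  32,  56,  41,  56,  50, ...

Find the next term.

Positions 1, 3, 5, … form one subsequence and positions 2, 4, 6, … form another.
Stream A: 56, 56, 56 (the constant sequence 56).
Stream B: 32, 41, 50 (arithmetic with common difference +9).
The 7th slot belongs to stream A; its 4th term is 56.

56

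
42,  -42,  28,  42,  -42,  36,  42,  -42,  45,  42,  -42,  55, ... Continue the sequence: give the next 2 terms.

Positions follow the repeating pattern AAB; grouping by letter gives 2 tracks.
Stream A: 42, -42, 42, -42, 42, -42, 42, -42 — alternating ±42.
Stream B: 28, 36, 45, 55 — the triangular numbers T_7, T_8, ….
Position 13 falls in stream A as its term 9, giving 42.
Position 14 falls in stream A as its term 10, giving -42.

42, -42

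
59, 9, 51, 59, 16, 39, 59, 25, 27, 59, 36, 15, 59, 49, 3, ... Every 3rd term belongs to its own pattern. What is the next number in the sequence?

Read the sequence 3 terms at a time; column i is its own pattern.
Track A: 59, 59, 59, 59, 59 (the constant sequence 59).
Track B: 9, 16, 25, 36, 49 (perfect squares starting at 3²).
Track C: 51, 39, 27, 15, 3 (linear: a_n = 63 − 12·n).
Position 16 falls in track A as its term 6, giving 59.

59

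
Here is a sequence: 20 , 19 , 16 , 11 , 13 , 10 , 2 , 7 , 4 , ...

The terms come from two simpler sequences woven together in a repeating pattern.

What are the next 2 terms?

-7, 1

Reading positions in blocks of 3 reveals the pattern ABB — 2 tracks woven together.
Subsequence A: 20, 11, 2 — arithmetic, step −9.
Subsequence B: 19, 16, 13, 10, 7, 4 — arithmetic with common difference −3.
Term 10 comes from subsequence A (its 4th entry): -7.
The 11th slot belongs to subsequence B; its 7th term is 1.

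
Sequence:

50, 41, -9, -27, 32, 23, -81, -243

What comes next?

14

Reading positions in blocks of 4 reveals the pattern AABB — 2 tracks woven together.
Track A: 50, 41, 32, 23 — arithmetic with common difference −9.
Track B: -9, -27, -81, -243 — geometric, ×3 each step.
The 9th slot belongs to track A; its 5th term is 14.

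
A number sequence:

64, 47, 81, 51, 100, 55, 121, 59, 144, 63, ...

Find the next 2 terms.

Taking every 2nd term gives 2 separate tracks.
Stream A: 64, 81, 100, 121, 144 (consecutive squares n² from n = 8).
Stream B: 47, 51, 55, 59, 63 (adding 4 each time).
Position 11 falls in stream A as its term 6, giving 169.
The 12th slot belongs to stream B; its 6th term is 67.

169, 67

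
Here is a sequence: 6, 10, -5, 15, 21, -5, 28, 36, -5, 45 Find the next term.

Positions follow the repeating pattern AAB; grouping by letter gives 2 tracks.
Track A: 6, 10, 15, 21, 28, 36, 45 — triangular numbers n(n+1)/2 for n = 3, 4, ….
Track B: -5, -5, -5 — constant -5.
Term 11 comes from track A (its 8th entry): 55.

55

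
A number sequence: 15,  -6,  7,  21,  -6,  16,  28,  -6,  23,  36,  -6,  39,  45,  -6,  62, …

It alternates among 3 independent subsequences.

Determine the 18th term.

Read the sequence 3 terms at a time; column i is its own pattern.
Track A: 15, 21, 28, 36, 45. The triangular numbers T_5, T_6, ….
Track B: -6, -6, -6, -6, -6. Always -6.
Track C: 7, 16, 23, 39, 62. A Fibonacci-like recurrence a_n = a_{n-1} + a_{n-2}.
Position 18 falls in track C as its term 6, giving 101.

101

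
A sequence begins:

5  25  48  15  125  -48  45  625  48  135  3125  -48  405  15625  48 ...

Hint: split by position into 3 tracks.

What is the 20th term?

Taking every 3rd term gives 3 separate tracks.
Track A: 5, 15, 45, 135, 405 — multiplying by 3 each time.
Track B: 25, 125, 625, 3125, 15625 — powers of 5.
Track C: 48, -48, 48, -48, 48 — the oscillation 48·(−1)^(n+1).
Position 20 → track B, term 7 = 390625.

390625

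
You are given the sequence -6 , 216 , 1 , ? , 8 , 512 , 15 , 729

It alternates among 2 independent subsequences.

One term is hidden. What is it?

Odd-indexed and even-indexed terms follow separate rules.
Track A: -6, 1, 8, 15 — linear: a_n = -13 + 7·n.
Track B: 216, ?, 512, 729 — the cubes 6³, 7³, 8³, ….
So the missing entry in track B is 343.

343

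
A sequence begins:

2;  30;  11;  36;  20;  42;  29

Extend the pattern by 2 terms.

48, 38

Taking every 2nd term gives 2 separate tracks.
Track A is 2, 11, 20, 29, which is linear: a_n = -7 + 9·n.
Track B is 30, 36, 42, which is adding 6 each time.
Position 8 falls in track B as its term 4, giving 48.
The 9th slot belongs to track A; its 5th term is 38.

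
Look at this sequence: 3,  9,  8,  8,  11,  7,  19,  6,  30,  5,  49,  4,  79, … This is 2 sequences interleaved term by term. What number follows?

3

The terms cycle through 2 interleaved subsequences.
Track A: 3, 8, 11, 19, 30, 49, 79. Fibonacci-style (each term is the sum of the two before it).
Track B: 9, 8, 7, 6, 5, 4. Arithmetic with common difference −1.
The 14th slot belongs to track B; its 7th term is 3.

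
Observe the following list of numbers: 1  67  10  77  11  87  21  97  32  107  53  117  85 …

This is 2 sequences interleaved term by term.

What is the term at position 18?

Positions 1, 3, 5, … form one subsequence and positions 2, 4, 6, … form another.
Stream A: 1, 10, 11, 21, 32, 53, 85. Fibonacci-style (each term is the sum of the two before it).
Stream B: 67, 77, 87, 97, 107, 117. Adding 10 each time.
Term 18 comes from stream B (its 9th entry): 147.

147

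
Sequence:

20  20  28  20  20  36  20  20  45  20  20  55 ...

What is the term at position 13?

20

Positions follow the repeating pattern AAB; grouping by letter gives 2 tracks.
Stream A: 20, 20, 20, 20, 20, 20, 20, 20 — constant 20.
Stream B: 28, 36, 45, 55 — triangular numbers n(n+1)/2 for n = 7, 8, ….
Term 13 comes from stream A (its 9th entry): 20.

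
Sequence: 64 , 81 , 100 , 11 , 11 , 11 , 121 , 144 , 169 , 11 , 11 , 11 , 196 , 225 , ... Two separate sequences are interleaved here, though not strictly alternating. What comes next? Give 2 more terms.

256, 11

Positions follow the repeating pattern AAABBB; grouping by letter gives 2 tracks.
Track A is 64, 81, 100, 121, 144, 169, 196, 225, which is perfect squares starting at 8².
Track B is 11, 11, 11, 11, 11, 11, which is the constant sequence 11.
Position 15 falls in track A as its term 9, giving 256.
Position 16 falls in track B as its term 7, giving 11.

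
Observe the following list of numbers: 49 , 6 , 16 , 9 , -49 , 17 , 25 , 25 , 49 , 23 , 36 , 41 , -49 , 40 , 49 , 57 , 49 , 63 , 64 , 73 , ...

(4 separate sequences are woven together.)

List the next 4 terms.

-49, 103, 81, 89

Split by position mod 4 into 4 tracks.
Track A = 49, -49, 49, -49, 49: oscillating between 49 and -49.
Track B = 6, 17, 23, 40, 63: a Fibonacci-like recurrence a_n = a_{n-1} + a_{n-2}.
Track C = 16, 25, 36, 49, 64: the squares 4², 5², 6², ….
Track D = 9, 25, 41, 57, 73: arithmetic with common difference +16.
Position 21 falls in track A as its term 6, giving -49.
Position 22 falls in track B as its term 6, giving 103.
Position 23 → track C, term 6 = 81.
Term 24 comes from track D (its 6th entry): 89.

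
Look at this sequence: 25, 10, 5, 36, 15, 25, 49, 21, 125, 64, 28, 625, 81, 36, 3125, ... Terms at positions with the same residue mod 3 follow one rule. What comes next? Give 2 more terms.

Split by position mod 3: positions 1, 4, 7, … form one track, and each other residue class forms its own.
Track A: 25, 36, 49, 64, 81. Perfect squares starting at 5².
Track B: 10, 15, 21, 28, 36. Triangular numbers n(n+1)/2 for n = 4, 5, ….
Track C: 5, 25, 125, 625, 3125. Geometric with ratio 5.
Term 16 comes from track A (its 6th entry): 100.
Term 17 comes from track B (its 6th entry): 45.

100, 45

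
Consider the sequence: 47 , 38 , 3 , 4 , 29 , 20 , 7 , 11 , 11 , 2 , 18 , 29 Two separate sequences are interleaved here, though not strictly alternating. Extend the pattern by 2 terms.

The slot pattern repeats as AABB (period 4), so there are 2 interleaved tracks.
Stream A: 47, 38, 29, 20, 11, 2. Arithmetic with common difference −9.
Stream B: 3, 4, 7, 11, 18, 29. Each term equals the sum of the previous two.
Position 13 → stream A, term 7 = -7.
Position 14 → stream A, term 8 = -16.

-7, -16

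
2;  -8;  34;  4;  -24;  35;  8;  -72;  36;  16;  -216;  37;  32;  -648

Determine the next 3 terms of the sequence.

Split by position mod 3 into 3 tracks.
Subsequence A = 2, 4, 8, 16, 32: powers 2^1, 2^2, 2^3, ….
Subsequence B = -8, -24, -72, -216, -648: a geometric progression (common ratio 3).
Subsequence C = 34, 35, 36, 37: arithmetic with common difference +1.
Term 15 comes from subsequence C (its 5th entry): 38.
Position 16 falls in subsequence A as its term 6, giving 64.
The 17th slot belongs to subsequence B; its 6th term is -1944.

38, 64, -1944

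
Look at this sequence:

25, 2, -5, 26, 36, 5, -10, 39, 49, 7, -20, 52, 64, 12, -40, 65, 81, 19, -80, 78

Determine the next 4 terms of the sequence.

Split by position mod 4 into 4 tracks.
Track A: 25, 36, 49, 64, 81 — consecutive squares n² from n = 5.
Track B: 2, 5, 7, 12, 19 — each term equals the sum of the previous two.
Track C: -5, -10, -20, -40, -80 — geometric with ratio 2.
Track D: 26, 39, 52, 65, 78 — linear: a_n = 13 + 13·n.
Position 21 → track A, term 6 = 100.
The 22nd slot belongs to track B; its 6th term is 31.
Term 23 comes from track C (its 6th entry): -160.
The 24th slot belongs to track D; its 6th term is 91.

100, 31, -160, 91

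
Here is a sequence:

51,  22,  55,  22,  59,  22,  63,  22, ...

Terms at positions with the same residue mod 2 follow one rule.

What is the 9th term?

67

Split by position mod 2 into 2 tracks.
Track A: 51, 55, 59, 63. Adding 4 each time.
Track B: 22, 22, 22, 22. Always 22.
Position 9 falls in track A as its term 5, giving 67.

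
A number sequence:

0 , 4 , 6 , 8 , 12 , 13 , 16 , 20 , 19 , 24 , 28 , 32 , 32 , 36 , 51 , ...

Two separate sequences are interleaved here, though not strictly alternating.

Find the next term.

40

Reading positions in blocks of 3 reveals the pattern AAB — 2 tracks woven together.
Track A: 0, 4, 8, 12, 16, 20, 24, 28, 32, 36. Adding 4 each time.
Track B: 6, 13, 19, 32, 51. Each term equals the sum of the previous two.
Term 16 comes from track A (its 11th entry): 40.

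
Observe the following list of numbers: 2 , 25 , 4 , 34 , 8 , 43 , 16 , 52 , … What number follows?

32

Split by position mod 2 into 2 tracks.
Track A = 2, 4, 8, 16: powers of 2.
Track B = 25, 34, 43, 52: arithmetic, step +9.
The 9th slot belongs to track A; its 5th term is 32.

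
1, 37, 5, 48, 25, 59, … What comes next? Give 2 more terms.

125, 70

Positions 1, 3, 5, … form one subsequence and positions 2, 4, 6, … form another.
Track A: 1, 5, 25 — powers 5^0, 5^1, 5^2, ….
Track B: 37, 48, 59 — arithmetic with common difference +11.
Term 7 comes from track A (its 4th entry): 125.
Term 8 comes from track B (its 4th entry): 70.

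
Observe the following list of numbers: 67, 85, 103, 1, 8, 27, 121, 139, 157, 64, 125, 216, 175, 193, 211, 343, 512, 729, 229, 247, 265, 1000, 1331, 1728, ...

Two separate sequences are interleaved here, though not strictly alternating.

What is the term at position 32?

355

The slot pattern repeats as AAABBB (period 6), so there are 2 interleaved tracks.
Track A: 67, 85, 103, 121, 139, 157, 175, 193, 211, 229, 247, 265 — linear: a_n = 49 + 18·n.
Track B: 1, 8, 27, 64, 125, 216, 343, 512, 729, 1000, 1331, 1728 — the cubes 1³, 2³, 3³, ….
Position 32 → track A, term 17 = 355.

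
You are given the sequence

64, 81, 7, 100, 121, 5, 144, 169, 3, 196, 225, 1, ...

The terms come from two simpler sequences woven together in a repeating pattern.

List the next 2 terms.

Reading positions in blocks of 3 reveals the pattern AAB — 2 tracks woven together.
Track A: 64, 81, 100, 121, 144, 169, 196, 225 (perfect squares starting at 8²).
Track B: 7, 5, 3, 1 (subtracting 2 each time).
Position 13 falls in track A as its term 9, giving 256.
The 14th slot belongs to track A; its 10th term is 289.

256, 289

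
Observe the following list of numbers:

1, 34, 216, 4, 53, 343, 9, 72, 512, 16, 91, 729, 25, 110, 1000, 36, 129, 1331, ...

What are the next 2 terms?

49, 148

Taking every 3rd term gives 3 separate tracks.
Track A: 1, 4, 9, 16, 25, 36 (consecutive squares n² from n = 1).
Track B: 34, 53, 72, 91, 110, 129 (arithmetic with common difference +19).
Track C: 216, 343, 512, 729, 1000, 1331 (perfect cubes starting at 6³).
Position 19 falls in track A as its term 7, giving 49.
Position 20 → track B, term 7 = 148.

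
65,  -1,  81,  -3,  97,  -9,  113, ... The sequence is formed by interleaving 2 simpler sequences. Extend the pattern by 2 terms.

The terms cycle through 2 interleaved subsequences.
Track A = 65, 81, 97, 113: adding 16 each time.
Track B = -1, -3, -9: a geometric progression (common ratio 3).
Position 8 → track B, term 4 = -27.
Term 9 comes from track A (its 5th entry): 129.

-27, 129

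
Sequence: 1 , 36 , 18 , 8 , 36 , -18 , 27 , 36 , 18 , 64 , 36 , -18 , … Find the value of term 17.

The terms cycle through 3 interleaved subsequences.
Subsequence A: 1, 8, 27, 64 — perfect cubes starting at 1³.
Subsequence B: 36, 36, 36, 36 — always 36.
Subsequence C: 18, -18, 18, -18 — oscillating between 18 and -18.
Term 17 comes from subsequence B (its 6th entry): 36.

36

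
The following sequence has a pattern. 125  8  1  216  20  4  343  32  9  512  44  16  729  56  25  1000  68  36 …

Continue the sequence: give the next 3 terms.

1331, 80, 49

The terms cycle through 3 interleaved subsequences.
Stream A: 125, 216, 343, 512, 729, 1000 — perfect cubes starting at 5³.
Stream B: 8, 20, 32, 44, 56, 68 — arithmetic with common difference +12.
Stream C: 1, 4, 9, 16, 25, 36 — consecutive squares n² from n = 1.
Term 19 comes from stream A (its 7th entry): 1331.
Position 20 falls in stream B as its term 7, giving 80.
Term 21 comes from stream C (its 7th entry): 49.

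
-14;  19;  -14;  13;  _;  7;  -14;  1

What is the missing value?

-14

Taking every 2nd term gives 2 separate tracks.
Subsequence A: -14, -14, ?, -14 — always -14.
Subsequence B: 19, 13, 7, 1 — subtracting 6 each time.
Filling subsequence A at index 3 by its rule yields -14.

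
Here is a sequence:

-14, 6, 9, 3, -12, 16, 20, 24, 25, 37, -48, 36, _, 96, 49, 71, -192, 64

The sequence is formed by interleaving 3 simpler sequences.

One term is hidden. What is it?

54

Split by position mod 3: positions 1, 4, 7, … form one track, and each other residue class forms its own.
Track A: -14, 3, 20, 37, ?, 71 (linear: a_n = -31 + 17·n).
Track B: 6, -12, 24, -48, 96, -192 (multiplying by -2 each time).
Track C: 9, 16, 25, 36, 49, 64 (the squares 3², 4², 5², …).
Filling track A at index 5 by its rule yields 54.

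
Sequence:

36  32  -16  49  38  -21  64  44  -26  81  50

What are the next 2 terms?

-31, 100

Split by position mod 3 into 3 tracks.
Track A: 36, 49, 64, 81. The squares 6², 7², 8², ….
Track B: 32, 38, 44, 50. Linear: a_n = 26 + 6·n.
Track C: -16, -21, -26. Linear: a_n = -11 − 5·n.
Position 12 → track C, term 4 = -31.
Position 13 → track A, term 5 = 100.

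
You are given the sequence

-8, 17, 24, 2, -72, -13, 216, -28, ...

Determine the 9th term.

-648

Taking every 2nd term gives 2 separate tracks.
Track A = -8, 24, -72, 216: geometric with ratio -3.
Track B = 17, 2, -13, -28: arithmetic with common difference −15.
Position 9 → track A, term 5 = -648.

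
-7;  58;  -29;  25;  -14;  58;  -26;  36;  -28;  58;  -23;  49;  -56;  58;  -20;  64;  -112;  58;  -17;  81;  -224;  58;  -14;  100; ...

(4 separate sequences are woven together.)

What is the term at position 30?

Taking every 4th term gives 4 separate tracks.
Track A is -7, -14, -28, -56, -112, -224, which is geometric, ×2 each step.
Track B is 58, 58, 58, 58, 58, 58, which is always 58.
Track C is -29, -26, -23, -20, -17, -14, which is arithmetic, step +3.
Track D is 25, 36, 49, 64, 81, 100, which is the squares 5², 6², 7², ….
Position 30 → track B, term 8 = 58.

58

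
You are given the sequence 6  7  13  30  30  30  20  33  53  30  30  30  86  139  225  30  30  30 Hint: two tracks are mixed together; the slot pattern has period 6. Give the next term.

364

The slot pattern repeats as AAABBB (period 6), so there are 2 interleaved tracks.
Stream A: 6, 7, 13, 20, 33, 53, 86, 139, 225 (Fibonacci-style (each term is the sum of the two before it)).
Stream B: 30, 30, 30, 30, 30, 30, 30, 30, 30 (the constant sequence 30).
Position 19 → stream A, term 10 = 364.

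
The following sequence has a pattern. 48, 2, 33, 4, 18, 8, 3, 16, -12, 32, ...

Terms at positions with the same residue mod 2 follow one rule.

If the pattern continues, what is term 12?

64

The terms cycle through 2 interleaved subsequences.
Stream A: 48, 33, 18, 3, -12 — linear: a_n = 63 − 15·n.
Stream B: 2, 4, 8, 16, 32 — powers of 2.
Term 12 comes from stream B (its 6th entry): 64.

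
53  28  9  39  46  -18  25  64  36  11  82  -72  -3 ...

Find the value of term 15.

144

Taking every 3rd term gives 3 separate tracks.
Subsequence A: 53, 39, 25, 11, -3 — linear: a_n = 67 − 14·n.
Subsequence B: 28, 46, 64, 82 — adding 18 each time.
Subsequence C: 9, -18, 36, -72 — a geometric progression (common ratio -2).
Position 15 → subsequence C, term 5 = 144.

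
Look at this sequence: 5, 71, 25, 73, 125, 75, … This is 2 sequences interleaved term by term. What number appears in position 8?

77

Taking every 2nd term gives 2 separate tracks.
Track A: 5, 25, 125. Successive powers of 5.
Track B: 71, 73, 75. Arithmetic, step +2.
The 8th slot belongs to track B; its 4th term is 77.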